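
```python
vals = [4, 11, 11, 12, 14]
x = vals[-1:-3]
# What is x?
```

vals has length 5. The slice vals[-1:-3] resolves to an empty index range, so the result is [].

[]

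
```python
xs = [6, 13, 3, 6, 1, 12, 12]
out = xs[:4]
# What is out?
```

xs has length 7. The slice xs[:4] selects indices [0, 1, 2, 3] (0->6, 1->13, 2->3, 3->6), giving [6, 13, 3, 6].

[6, 13, 3, 6]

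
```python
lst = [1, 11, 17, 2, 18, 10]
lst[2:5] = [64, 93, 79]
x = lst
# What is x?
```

lst starts as [1, 11, 17, 2, 18, 10] (length 6). The slice lst[2:5] covers indices [2, 3, 4] with values [17, 2, 18]. Replacing that slice with [64, 93, 79] (same length) produces [1, 11, 64, 93, 79, 10].

[1, 11, 64, 93, 79, 10]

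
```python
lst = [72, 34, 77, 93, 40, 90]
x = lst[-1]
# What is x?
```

lst has length 6. Negative index -1 maps to positive index 6 + (-1) = 5. lst[5] = 90.

90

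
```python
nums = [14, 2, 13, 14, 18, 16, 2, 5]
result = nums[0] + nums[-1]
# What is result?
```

nums has length 8. nums[0] = 14.
nums has length 8. Negative index -1 maps to positive index 8 + (-1) = 7. nums[7] = 5.
Sum: 14 + 5 = 19.

19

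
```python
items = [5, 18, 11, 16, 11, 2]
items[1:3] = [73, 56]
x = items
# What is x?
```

items starts as [5, 18, 11, 16, 11, 2] (length 6). The slice items[1:3] covers indices [1, 2] with values [18, 11]. Replacing that slice with [73, 56] (same length) produces [5, 73, 56, 16, 11, 2].

[5, 73, 56, 16, 11, 2]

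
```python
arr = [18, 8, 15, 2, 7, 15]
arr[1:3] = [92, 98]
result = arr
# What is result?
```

arr starts as [18, 8, 15, 2, 7, 15] (length 6). The slice arr[1:3] covers indices [1, 2] with values [8, 15]. Replacing that slice with [92, 98] (same length) produces [18, 92, 98, 2, 7, 15].

[18, 92, 98, 2, 7, 15]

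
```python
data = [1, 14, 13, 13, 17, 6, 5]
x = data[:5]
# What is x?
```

data has length 7. The slice data[:5] selects indices [0, 1, 2, 3, 4] (0->1, 1->14, 2->13, 3->13, 4->17), giving [1, 14, 13, 13, 17].

[1, 14, 13, 13, 17]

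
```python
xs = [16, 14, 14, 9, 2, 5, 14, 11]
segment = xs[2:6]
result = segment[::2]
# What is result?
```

xs has length 8. The slice xs[2:6] selects indices [2, 3, 4, 5] (2->14, 3->9, 4->2, 5->5), giving [14, 9, 2, 5]. So segment = [14, 9, 2, 5]. segment has length 4. The slice segment[::2] selects indices [0, 2] (0->14, 2->2), giving [14, 2].

[14, 2]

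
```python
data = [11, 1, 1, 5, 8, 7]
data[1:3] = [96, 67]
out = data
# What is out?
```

data starts as [11, 1, 1, 5, 8, 7] (length 6). The slice data[1:3] covers indices [1, 2] with values [1, 1]. Replacing that slice with [96, 67] (same length) produces [11, 96, 67, 5, 8, 7].

[11, 96, 67, 5, 8, 7]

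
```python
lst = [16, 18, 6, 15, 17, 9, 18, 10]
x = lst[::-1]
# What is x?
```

lst has length 8. The slice lst[::-1] selects indices [7, 6, 5, 4, 3, 2, 1, 0] (7->10, 6->18, 5->9, 4->17, 3->15, 2->6, 1->18, 0->16), giving [10, 18, 9, 17, 15, 6, 18, 16].

[10, 18, 9, 17, 15, 6, 18, 16]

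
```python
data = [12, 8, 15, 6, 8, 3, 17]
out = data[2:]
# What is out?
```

data has length 7. The slice data[2:] selects indices [2, 3, 4, 5, 6] (2->15, 3->6, 4->8, 5->3, 6->17), giving [15, 6, 8, 3, 17].

[15, 6, 8, 3, 17]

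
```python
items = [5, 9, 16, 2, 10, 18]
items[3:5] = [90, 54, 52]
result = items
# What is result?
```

items starts as [5, 9, 16, 2, 10, 18] (length 6). The slice items[3:5] covers indices [3, 4] with values [2, 10]. Replacing that slice with [90, 54, 52] (different length) produces [5, 9, 16, 90, 54, 52, 18].

[5, 9, 16, 90, 54, 52, 18]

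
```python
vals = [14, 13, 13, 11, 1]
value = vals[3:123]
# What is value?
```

vals has length 5. The slice vals[3:123] selects indices [3, 4] (3->11, 4->1), giving [11, 1].

[11, 1]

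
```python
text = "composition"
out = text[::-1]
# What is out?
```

text has length 11. The slice text[::-1] selects indices [10, 9, 8, 7, 6, 5, 4, 3, 2, 1, 0] (10->'n', 9->'o', 8->'i', 7->'t', 6->'i', 5->'s', 4->'o', 3->'p', 2->'m', 1->'o', 0->'c'), giving 'noitisopmoc'.

'noitisopmoc'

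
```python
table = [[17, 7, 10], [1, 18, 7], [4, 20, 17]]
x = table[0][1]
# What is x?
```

table[0] = [17, 7, 10]. Taking column 1 of that row yields 7.

7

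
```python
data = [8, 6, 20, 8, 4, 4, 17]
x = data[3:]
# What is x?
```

data has length 7. The slice data[3:] selects indices [3, 4, 5, 6] (3->8, 4->4, 5->4, 6->17), giving [8, 4, 4, 17].

[8, 4, 4, 17]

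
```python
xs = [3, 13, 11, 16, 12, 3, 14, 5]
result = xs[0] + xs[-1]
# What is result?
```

xs has length 8. xs[0] = 3.
xs has length 8. Negative index -1 maps to positive index 8 + (-1) = 7. xs[7] = 5.
Sum: 3 + 5 = 8.

8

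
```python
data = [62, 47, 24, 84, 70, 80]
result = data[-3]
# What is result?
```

data has length 6. Negative index -3 maps to positive index 6 + (-3) = 3. data[3] = 84.

84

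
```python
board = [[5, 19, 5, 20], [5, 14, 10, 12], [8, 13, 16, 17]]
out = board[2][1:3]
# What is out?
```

board[2] = [8, 13, 16, 17]. board[2] has length 4. The slice board[2][1:3] selects indices [1, 2] (1->13, 2->16), giving [13, 16].

[13, 16]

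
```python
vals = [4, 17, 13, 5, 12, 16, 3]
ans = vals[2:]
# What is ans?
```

vals has length 7. The slice vals[2:] selects indices [2, 3, 4, 5, 6] (2->13, 3->5, 4->12, 5->16, 6->3), giving [13, 5, 12, 16, 3].

[13, 5, 12, 16, 3]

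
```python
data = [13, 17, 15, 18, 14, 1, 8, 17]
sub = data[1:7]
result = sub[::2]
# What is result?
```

data has length 8. The slice data[1:7] selects indices [1, 2, 3, 4, 5, 6] (1->17, 2->15, 3->18, 4->14, 5->1, 6->8), giving [17, 15, 18, 14, 1, 8]. So sub = [17, 15, 18, 14, 1, 8]. sub has length 6. The slice sub[::2] selects indices [0, 2, 4] (0->17, 2->18, 4->1), giving [17, 18, 1].

[17, 18, 1]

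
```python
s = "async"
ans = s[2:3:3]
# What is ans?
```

s has length 5. The slice s[2:3:3] selects indices [2] (2->'y'), giving 'y'.

'y'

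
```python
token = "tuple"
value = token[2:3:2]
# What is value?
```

token has length 5. The slice token[2:3:2] selects indices [2] (2->'p'), giving 'p'.

'p'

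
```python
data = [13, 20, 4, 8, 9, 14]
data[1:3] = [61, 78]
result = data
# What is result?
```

data starts as [13, 20, 4, 8, 9, 14] (length 6). The slice data[1:3] covers indices [1, 2] with values [20, 4]. Replacing that slice with [61, 78] (same length) produces [13, 61, 78, 8, 9, 14].

[13, 61, 78, 8, 9, 14]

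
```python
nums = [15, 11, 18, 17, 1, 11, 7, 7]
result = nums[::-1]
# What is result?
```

nums has length 8. The slice nums[::-1] selects indices [7, 6, 5, 4, 3, 2, 1, 0] (7->7, 6->7, 5->11, 4->1, 3->17, 2->18, 1->11, 0->15), giving [7, 7, 11, 1, 17, 18, 11, 15].

[7, 7, 11, 1, 17, 18, 11, 15]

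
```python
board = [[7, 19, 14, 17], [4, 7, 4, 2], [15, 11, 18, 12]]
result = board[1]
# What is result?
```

board has 3 rows. Row 1 is [4, 7, 4, 2].

[4, 7, 4, 2]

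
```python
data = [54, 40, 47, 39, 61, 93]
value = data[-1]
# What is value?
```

data has length 6. Negative index -1 maps to positive index 6 + (-1) = 5. data[5] = 93.

93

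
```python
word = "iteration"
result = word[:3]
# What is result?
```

word has length 9. The slice word[:3] selects indices [0, 1, 2] (0->'i', 1->'t', 2->'e'), giving 'ite'.

'ite'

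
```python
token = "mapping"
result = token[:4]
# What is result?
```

token has length 7. The slice token[:4] selects indices [0, 1, 2, 3] (0->'m', 1->'a', 2->'p', 3->'p'), giving 'mapp'.

'mapp'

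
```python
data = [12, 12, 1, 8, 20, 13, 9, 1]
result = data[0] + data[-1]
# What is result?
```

data has length 8. data[0] = 12.
data has length 8. Negative index -1 maps to positive index 8 + (-1) = 7. data[7] = 1.
Sum: 12 + 1 = 13.

13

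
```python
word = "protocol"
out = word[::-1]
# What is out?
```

word has length 8. The slice word[::-1] selects indices [7, 6, 5, 4, 3, 2, 1, 0] (7->'l', 6->'o', 5->'c', 4->'o', 3->'t', 2->'o', 1->'r', 0->'p'), giving 'locotorp'.

'locotorp'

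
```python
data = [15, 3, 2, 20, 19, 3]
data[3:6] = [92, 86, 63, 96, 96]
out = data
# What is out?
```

data starts as [15, 3, 2, 20, 19, 3] (length 6). The slice data[3:6] covers indices [3, 4, 5] with values [20, 19, 3]. Replacing that slice with [92, 86, 63, 96, 96] (different length) produces [15, 3, 2, 92, 86, 63, 96, 96].

[15, 3, 2, 92, 86, 63, 96, 96]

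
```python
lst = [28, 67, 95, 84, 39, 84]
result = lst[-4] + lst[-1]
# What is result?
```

lst has length 6. Negative index -4 maps to positive index 6 + (-4) = 2. lst[2] = 95.
lst has length 6. Negative index -1 maps to positive index 6 + (-1) = 5. lst[5] = 84.
Sum: 95 + 84 = 179.

179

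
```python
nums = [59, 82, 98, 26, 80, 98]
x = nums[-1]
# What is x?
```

nums has length 6. Negative index -1 maps to positive index 6 + (-1) = 5. nums[5] = 98.

98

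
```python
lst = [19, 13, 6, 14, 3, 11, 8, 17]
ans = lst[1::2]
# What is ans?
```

lst has length 8. The slice lst[1::2] selects indices [1, 3, 5, 7] (1->13, 3->14, 5->11, 7->17), giving [13, 14, 11, 17].

[13, 14, 11, 17]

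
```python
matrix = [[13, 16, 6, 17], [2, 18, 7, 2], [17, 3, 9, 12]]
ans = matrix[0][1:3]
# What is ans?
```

matrix[0] = [13, 16, 6, 17]. matrix[0] has length 4. The slice matrix[0][1:3] selects indices [1, 2] (1->16, 2->6), giving [16, 6].

[16, 6]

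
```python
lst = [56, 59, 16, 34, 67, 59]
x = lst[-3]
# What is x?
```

lst has length 6. Negative index -3 maps to positive index 6 + (-3) = 3. lst[3] = 34.

34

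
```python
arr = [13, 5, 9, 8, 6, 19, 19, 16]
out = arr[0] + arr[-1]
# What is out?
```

arr has length 8. arr[0] = 13.
arr has length 8. Negative index -1 maps to positive index 8 + (-1) = 7. arr[7] = 16.
Sum: 13 + 16 = 29.

29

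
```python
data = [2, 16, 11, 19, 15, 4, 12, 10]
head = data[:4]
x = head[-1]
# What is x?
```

data has length 8. The slice data[:4] selects indices [0, 1, 2, 3] (0->2, 1->16, 2->11, 3->19), giving [2, 16, 11, 19]. So head = [2, 16, 11, 19]. Then head[-1] = 19.

19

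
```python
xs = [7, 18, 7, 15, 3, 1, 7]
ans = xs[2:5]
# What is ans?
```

xs has length 7. The slice xs[2:5] selects indices [2, 3, 4] (2->7, 3->15, 4->3), giving [7, 15, 3].

[7, 15, 3]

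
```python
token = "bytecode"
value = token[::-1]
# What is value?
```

token has length 8. The slice token[::-1] selects indices [7, 6, 5, 4, 3, 2, 1, 0] (7->'e', 6->'d', 5->'o', 4->'c', 3->'e', 2->'t', 1->'y', 0->'b'), giving 'edocetyb'.

'edocetyb'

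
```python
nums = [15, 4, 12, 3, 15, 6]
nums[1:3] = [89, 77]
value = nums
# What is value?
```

nums starts as [15, 4, 12, 3, 15, 6] (length 6). The slice nums[1:3] covers indices [1, 2] with values [4, 12]. Replacing that slice with [89, 77] (same length) produces [15, 89, 77, 3, 15, 6].

[15, 89, 77, 3, 15, 6]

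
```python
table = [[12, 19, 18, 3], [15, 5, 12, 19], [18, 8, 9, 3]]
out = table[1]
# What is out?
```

table has 3 rows. Row 1 is [15, 5, 12, 19].

[15, 5, 12, 19]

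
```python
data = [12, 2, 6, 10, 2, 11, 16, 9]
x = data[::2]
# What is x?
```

data has length 8. The slice data[::2] selects indices [0, 2, 4, 6] (0->12, 2->6, 4->2, 6->16), giving [12, 6, 2, 16].

[12, 6, 2, 16]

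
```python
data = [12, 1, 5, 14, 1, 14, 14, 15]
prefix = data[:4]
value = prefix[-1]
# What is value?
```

data has length 8. The slice data[:4] selects indices [0, 1, 2, 3] (0->12, 1->1, 2->5, 3->14), giving [12, 1, 5, 14]. So prefix = [12, 1, 5, 14]. Then prefix[-1] = 14.

14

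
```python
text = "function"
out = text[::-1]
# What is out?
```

text has length 8. The slice text[::-1] selects indices [7, 6, 5, 4, 3, 2, 1, 0] (7->'n', 6->'o', 5->'i', 4->'t', 3->'c', 2->'n', 1->'u', 0->'f'), giving 'noitcnuf'.

'noitcnuf'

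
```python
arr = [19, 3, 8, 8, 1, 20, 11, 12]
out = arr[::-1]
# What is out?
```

arr has length 8. The slice arr[::-1] selects indices [7, 6, 5, 4, 3, 2, 1, 0] (7->12, 6->11, 5->20, 4->1, 3->8, 2->8, 1->3, 0->19), giving [12, 11, 20, 1, 8, 8, 3, 19].

[12, 11, 20, 1, 8, 8, 3, 19]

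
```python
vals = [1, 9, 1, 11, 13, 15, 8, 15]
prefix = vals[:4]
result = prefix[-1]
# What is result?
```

vals has length 8. The slice vals[:4] selects indices [0, 1, 2, 3] (0->1, 1->9, 2->1, 3->11), giving [1, 9, 1, 11]. So prefix = [1, 9, 1, 11]. Then prefix[-1] = 11.

11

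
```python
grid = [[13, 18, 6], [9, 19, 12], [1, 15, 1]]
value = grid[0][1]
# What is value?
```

grid[0] = [13, 18, 6]. Taking column 1 of that row yields 18.

18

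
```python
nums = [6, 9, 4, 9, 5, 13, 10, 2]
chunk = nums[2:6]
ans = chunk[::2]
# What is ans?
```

nums has length 8. The slice nums[2:6] selects indices [2, 3, 4, 5] (2->4, 3->9, 4->5, 5->13), giving [4, 9, 5, 13]. So chunk = [4, 9, 5, 13]. chunk has length 4. The slice chunk[::2] selects indices [0, 2] (0->4, 2->5), giving [4, 5].

[4, 5]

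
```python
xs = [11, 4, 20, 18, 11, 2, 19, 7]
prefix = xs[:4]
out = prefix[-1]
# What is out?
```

xs has length 8. The slice xs[:4] selects indices [0, 1, 2, 3] (0->11, 1->4, 2->20, 3->18), giving [11, 4, 20, 18]. So prefix = [11, 4, 20, 18]. Then prefix[-1] = 18.

18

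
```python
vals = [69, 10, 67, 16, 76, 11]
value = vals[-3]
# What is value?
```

vals has length 6. Negative index -3 maps to positive index 6 + (-3) = 3. vals[3] = 16.

16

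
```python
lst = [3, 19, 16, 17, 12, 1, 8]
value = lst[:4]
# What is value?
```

lst has length 7. The slice lst[:4] selects indices [0, 1, 2, 3] (0->3, 1->19, 2->16, 3->17), giving [3, 19, 16, 17].

[3, 19, 16, 17]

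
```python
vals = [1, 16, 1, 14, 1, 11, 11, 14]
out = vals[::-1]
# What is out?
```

vals has length 8. The slice vals[::-1] selects indices [7, 6, 5, 4, 3, 2, 1, 0] (7->14, 6->11, 5->11, 4->1, 3->14, 2->1, 1->16, 0->1), giving [14, 11, 11, 1, 14, 1, 16, 1].

[14, 11, 11, 1, 14, 1, 16, 1]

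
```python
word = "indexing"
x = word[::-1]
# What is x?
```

word has length 8. The slice word[::-1] selects indices [7, 6, 5, 4, 3, 2, 1, 0] (7->'g', 6->'n', 5->'i', 4->'x', 3->'e', 2->'d', 1->'n', 0->'i'), giving 'gnixedni'.

'gnixedni'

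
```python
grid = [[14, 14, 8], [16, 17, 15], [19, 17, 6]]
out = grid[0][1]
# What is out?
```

grid[0] = [14, 14, 8]. Taking column 1 of that row yields 14.

14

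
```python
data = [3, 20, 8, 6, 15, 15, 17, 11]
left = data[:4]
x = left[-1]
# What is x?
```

data has length 8. The slice data[:4] selects indices [0, 1, 2, 3] (0->3, 1->20, 2->8, 3->6), giving [3, 20, 8, 6]. So left = [3, 20, 8, 6]. Then left[-1] = 6.

6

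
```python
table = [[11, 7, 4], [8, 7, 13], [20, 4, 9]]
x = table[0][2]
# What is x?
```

table[0] = [11, 7, 4]. Taking column 2 of that row yields 4.

4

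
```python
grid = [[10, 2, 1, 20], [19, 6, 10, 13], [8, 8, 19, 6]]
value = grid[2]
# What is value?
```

grid has 3 rows. Row 2 is [8, 8, 19, 6].

[8, 8, 19, 6]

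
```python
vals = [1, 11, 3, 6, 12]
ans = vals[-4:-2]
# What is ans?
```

vals has length 5. The slice vals[-4:-2] selects indices [1, 2] (1->11, 2->3), giving [11, 3].

[11, 3]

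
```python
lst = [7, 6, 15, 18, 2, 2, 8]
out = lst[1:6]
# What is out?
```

lst has length 7. The slice lst[1:6] selects indices [1, 2, 3, 4, 5] (1->6, 2->15, 3->18, 4->2, 5->2), giving [6, 15, 18, 2, 2].

[6, 15, 18, 2, 2]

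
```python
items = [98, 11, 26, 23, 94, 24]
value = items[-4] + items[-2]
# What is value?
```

items has length 6. Negative index -4 maps to positive index 6 + (-4) = 2. items[2] = 26.
items has length 6. Negative index -2 maps to positive index 6 + (-2) = 4. items[4] = 94.
Sum: 26 + 94 = 120.

120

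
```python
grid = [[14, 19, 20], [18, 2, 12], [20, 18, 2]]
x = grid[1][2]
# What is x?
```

grid[1] = [18, 2, 12]. Taking column 2 of that row yields 12.

12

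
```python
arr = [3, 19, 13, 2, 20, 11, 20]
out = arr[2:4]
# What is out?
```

arr has length 7. The slice arr[2:4] selects indices [2, 3] (2->13, 3->2), giving [13, 2].

[13, 2]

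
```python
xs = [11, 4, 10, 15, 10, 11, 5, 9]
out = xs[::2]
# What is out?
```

xs has length 8. The slice xs[::2] selects indices [0, 2, 4, 6] (0->11, 2->10, 4->10, 6->5), giving [11, 10, 10, 5].

[11, 10, 10, 5]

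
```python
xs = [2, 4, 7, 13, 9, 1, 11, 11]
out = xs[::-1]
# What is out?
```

xs has length 8. The slice xs[::-1] selects indices [7, 6, 5, 4, 3, 2, 1, 0] (7->11, 6->11, 5->1, 4->9, 3->13, 2->7, 1->4, 0->2), giving [11, 11, 1, 9, 13, 7, 4, 2].

[11, 11, 1, 9, 13, 7, 4, 2]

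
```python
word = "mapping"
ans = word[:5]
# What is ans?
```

word has length 7. The slice word[:5] selects indices [0, 1, 2, 3, 4] (0->'m', 1->'a', 2->'p', 3->'p', 4->'i'), giving 'mappi'.

'mappi'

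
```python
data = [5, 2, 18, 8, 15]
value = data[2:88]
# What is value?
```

data has length 5. The slice data[2:88] selects indices [2, 3, 4] (2->18, 3->8, 4->15), giving [18, 8, 15].

[18, 8, 15]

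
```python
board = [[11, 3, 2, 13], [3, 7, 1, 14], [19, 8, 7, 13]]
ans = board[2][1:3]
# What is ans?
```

board[2] = [19, 8, 7, 13]. board[2] has length 4. The slice board[2][1:3] selects indices [1, 2] (1->8, 2->7), giving [8, 7].

[8, 7]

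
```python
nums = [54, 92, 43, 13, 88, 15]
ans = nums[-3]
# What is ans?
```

nums has length 6. Negative index -3 maps to positive index 6 + (-3) = 3. nums[3] = 13.

13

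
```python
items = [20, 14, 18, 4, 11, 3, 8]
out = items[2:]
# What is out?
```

items has length 7. The slice items[2:] selects indices [2, 3, 4, 5, 6] (2->18, 3->4, 4->11, 5->3, 6->8), giving [18, 4, 11, 3, 8].

[18, 4, 11, 3, 8]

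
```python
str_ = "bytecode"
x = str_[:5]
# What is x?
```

str_ has length 8. The slice str_[:5] selects indices [0, 1, 2, 3, 4] (0->'b', 1->'y', 2->'t', 3->'e', 4->'c'), giving 'bytec'.

'bytec'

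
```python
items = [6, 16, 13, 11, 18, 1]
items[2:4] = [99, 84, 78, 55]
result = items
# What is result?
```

items starts as [6, 16, 13, 11, 18, 1] (length 6). The slice items[2:4] covers indices [2, 3] with values [13, 11]. Replacing that slice with [99, 84, 78, 55] (different length) produces [6, 16, 99, 84, 78, 55, 18, 1].

[6, 16, 99, 84, 78, 55, 18, 1]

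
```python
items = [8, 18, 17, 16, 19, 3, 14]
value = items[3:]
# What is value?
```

items has length 7. The slice items[3:] selects indices [3, 4, 5, 6] (3->16, 4->19, 5->3, 6->14), giving [16, 19, 3, 14].

[16, 19, 3, 14]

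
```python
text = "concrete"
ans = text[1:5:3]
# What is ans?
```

text has length 8. The slice text[1:5:3] selects indices [1, 4] (1->'o', 4->'r'), giving 'or'.

'or'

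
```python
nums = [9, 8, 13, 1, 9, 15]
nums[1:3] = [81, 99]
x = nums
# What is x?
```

nums starts as [9, 8, 13, 1, 9, 15] (length 6). The slice nums[1:3] covers indices [1, 2] with values [8, 13]. Replacing that slice with [81, 99] (same length) produces [9, 81, 99, 1, 9, 15].

[9, 81, 99, 1, 9, 15]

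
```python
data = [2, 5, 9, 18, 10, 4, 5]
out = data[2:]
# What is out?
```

data has length 7. The slice data[2:] selects indices [2, 3, 4, 5, 6] (2->9, 3->18, 4->10, 5->4, 6->5), giving [9, 18, 10, 4, 5].

[9, 18, 10, 4, 5]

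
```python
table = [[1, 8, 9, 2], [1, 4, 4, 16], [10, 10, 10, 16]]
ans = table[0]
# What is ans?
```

table has 3 rows. Row 0 is [1, 8, 9, 2].

[1, 8, 9, 2]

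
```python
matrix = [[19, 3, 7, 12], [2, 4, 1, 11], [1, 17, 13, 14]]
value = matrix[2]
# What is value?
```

matrix has 3 rows. Row 2 is [1, 17, 13, 14].

[1, 17, 13, 14]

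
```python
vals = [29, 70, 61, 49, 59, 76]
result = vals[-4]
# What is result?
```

vals has length 6. Negative index -4 maps to positive index 6 + (-4) = 2. vals[2] = 61.

61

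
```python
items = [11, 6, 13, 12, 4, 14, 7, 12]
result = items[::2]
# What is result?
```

items has length 8. The slice items[::2] selects indices [0, 2, 4, 6] (0->11, 2->13, 4->4, 6->7), giving [11, 13, 4, 7].

[11, 13, 4, 7]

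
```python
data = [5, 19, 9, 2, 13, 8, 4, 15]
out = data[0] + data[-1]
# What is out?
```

data has length 8. data[0] = 5.
data has length 8. Negative index -1 maps to positive index 8 + (-1) = 7. data[7] = 15.
Sum: 5 + 15 = 20.

20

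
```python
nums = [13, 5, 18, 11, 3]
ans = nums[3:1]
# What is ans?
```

nums has length 5. The slice nums[3:1] resolves to an empty index range, so the result is [].

[]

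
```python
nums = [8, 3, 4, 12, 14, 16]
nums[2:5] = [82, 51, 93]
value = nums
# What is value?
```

nums starts as [8, 3, 4, 12, 14, 16] (length 6). The slice nums[2:5] covers indices [2, 3, 4] with values [4, 12, 14]. Replacing that slice with [82, 51, 93] (same length) produces [8, 3, 82, 51, 93, 16].

[8, 3, 82, 51, 93, 16]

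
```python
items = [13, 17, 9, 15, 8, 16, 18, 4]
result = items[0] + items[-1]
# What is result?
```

items has length 8. items[0] = 13.
items has length 8. Negative index -1 maps to positive index 8 + (-1) = 7. items[7] = 4.
Sum: 13 + 4 = 17.

17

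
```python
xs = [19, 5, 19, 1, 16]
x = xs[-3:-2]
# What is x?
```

xs has length 5. The slice xs[-3:-2] selects indices [2] (2->19), giving [19].

[19]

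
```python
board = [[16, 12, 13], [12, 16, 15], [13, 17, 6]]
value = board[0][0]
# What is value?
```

board[0] = [16, 12, 13]. Taking column 0 of that row yields 16.

16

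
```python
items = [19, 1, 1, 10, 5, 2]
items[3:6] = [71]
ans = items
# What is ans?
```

items starts as [19, 1, 1, 10, 5, 2] (length 6). The slice items[3:6] covers indices [3, 4, 5] with values [10, 5, 2]. Replacing that slice with [71] (different length) produces [19, 1, 1, 71].

[19, 1, 1, 71]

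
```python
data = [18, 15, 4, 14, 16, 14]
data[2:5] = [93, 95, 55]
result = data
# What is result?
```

data starts as [18, 15, 4, 14, 16, 14] (length 6). The slice data[2:5] covers indices [2, 3, 4] with values [4, 14, 16]. Replacing that slice with [93, 95, 55] (same length) produces [18, 15, 93, 95, 55, 14].

[18, 15, 93, 95, 55, 14]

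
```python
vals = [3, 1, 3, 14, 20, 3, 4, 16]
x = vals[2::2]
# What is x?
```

vals has length 8. The slice vals[2::2] selects indices [2, 4, 6] (2->3, 4->20, 6->4), giving [3, 20, 4].

[3, 20, 4]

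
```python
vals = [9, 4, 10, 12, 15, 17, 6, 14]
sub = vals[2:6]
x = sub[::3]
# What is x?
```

vals has length 8. The slice vals[2:6] selects indices [2, 3, 4, 5] (2->10, 3->12, 4->15, 5->17), giving [10, 12, 15, 17]. So sub = [10, 12, 15, 17]. sub has length 4. The slice sub[::3] selects indices [0, 3] (0->10, 3->17), giving [10, 17].

[10, 17]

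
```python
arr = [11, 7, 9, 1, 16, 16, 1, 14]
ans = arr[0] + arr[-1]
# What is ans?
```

arr has length 8. arr[0] = 11.
arr has length 8. Negative index -1 maps to positive index 8 + (-1) = 7. arr[7] = 14.
Sum: 11 + 14 = 25.

25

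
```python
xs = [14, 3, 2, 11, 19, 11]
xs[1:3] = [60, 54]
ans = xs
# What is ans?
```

xs starts as [14, 3, 2, 11, 19, 11] (length 6). The slice xs[1:3] covers indices [1, 2] with values [3, 2]. Replacing that slice with [60, 54] (same length) produces [14, 60, 54, 11, 19, 11].

[14, 60, 54, 11, 19, 11]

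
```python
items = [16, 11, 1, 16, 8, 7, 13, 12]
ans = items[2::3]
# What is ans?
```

items has length 8. The slice items[2::3] selects indices [2, 5] (2->1, 5->7), giving [1, 7].

[1, 7]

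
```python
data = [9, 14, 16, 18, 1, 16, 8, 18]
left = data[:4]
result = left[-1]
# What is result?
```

data has length 8. The slice data[:4] selects indices [0, 1, 2, 3] (0->9, 1->14, 2->16, 3->18), giving [9, 14, 16, 18]. So left = [9, 14, 16, 18]. Then left[-1] = 18.

18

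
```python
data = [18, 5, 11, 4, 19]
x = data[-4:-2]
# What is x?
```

data has length 5. The slice data[-4:-2] selects indices [1, 2] (1->5, 2->11), giving [5, 11].

[5, 11]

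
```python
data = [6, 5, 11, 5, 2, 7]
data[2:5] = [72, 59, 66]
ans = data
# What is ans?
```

data starts as [6, 5, 11, 5, 2, 7] (length 6). The slice data[2:5] covers indices [2, 3, 4] with values [11, 5, 2]. Replacing that slice with [72, 59, 66] (same length) produces [6, 5, 72, 59, 66, 7].

[6, 5, 72, 59, 66, 7]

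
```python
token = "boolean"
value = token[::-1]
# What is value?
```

token has length 7. The slice token[::-1] selects indices [6, 5, 4, 3, 2, 1, 0] (6->'n', 5->'a', 4->'e', 3->'l', 2->'o', 1->'o', 0->'b'), giving 'naeloob'.

'naeloob'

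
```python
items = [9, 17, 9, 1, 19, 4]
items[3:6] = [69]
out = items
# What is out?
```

items starts as [9, 17, 9, 1, 19, 4] (length 6). The slice items[3:6] covers indices [3, 4, 5] with values [1, 19, 4]. Replacing that slice with [69] (different length) produces [9, 17, 9, 69].

[9, 17, 9, 69]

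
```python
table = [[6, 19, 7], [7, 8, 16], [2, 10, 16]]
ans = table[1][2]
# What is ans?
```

table[1] = [7, 8, 16]. Taking column 2 of that row yields 16.

16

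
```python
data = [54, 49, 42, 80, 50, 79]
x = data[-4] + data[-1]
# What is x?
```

data has length 6. Negative index -4 maps to positive index 6 + (-4) = 2. data[2] = 42.
data has length 6. Negative index -1 maps to positive index 6 + (-1) = 5. data[5] = 79.
Sum: 42 + 79 = 121.

121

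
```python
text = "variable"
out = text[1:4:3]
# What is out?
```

text has length 8. The slice text[1:4:3] selects indices [1] (1->'a'), giving 'a'.

'a'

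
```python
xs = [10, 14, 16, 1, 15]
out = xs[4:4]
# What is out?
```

xs has length 5. The slice xs[4:4] resolves to an empty index range, so the result is [].

[]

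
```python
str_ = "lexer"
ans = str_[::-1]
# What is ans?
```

str_ has length 5. The slice str_[::-1] selects indices [4, 3, 2, 1, 0] (4->'r', 3->'e', 2->'x', 1->'e', 0->'l'), giving 'rexel'.

'rexel'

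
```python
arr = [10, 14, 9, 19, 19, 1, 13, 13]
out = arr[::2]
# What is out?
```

arr has length 8. The slice arr[::2] selects indices [0, 2, 4, 6] (0->10, 2->9, 4->19, 6->13), giving [10, 9, 19, 13].

[10, 9, 19, 13]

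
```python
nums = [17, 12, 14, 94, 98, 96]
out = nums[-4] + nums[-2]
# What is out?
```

nums has length 6. Negative index -4 maps to positive index 6 + (-4) = 2. nums[2] = 14.
nums has length 6. Negative index -2 maps to positive index 6 + (-2) = 4. nums[4] = 98.
Sum: 14 + 98 = 112.

112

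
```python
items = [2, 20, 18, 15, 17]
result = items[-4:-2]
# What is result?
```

items has length 5. The slice items[-4:-2] selects indices [1, 2] (1->20, 2->18), giving [20, 18].

[20, 18]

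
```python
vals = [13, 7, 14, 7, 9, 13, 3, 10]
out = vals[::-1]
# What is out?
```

vals has length 8. The slice vals[::-1] selects indices [7, 6, 5, 4, 3, 2, 1, 0] (7->10, 6->3, 5->13, 4->9, 3->7, 2->14, 1->7, 0->13), giving [10, 3, 13, 9, 7, 14, 7, 13].

[10, 3, 13, 9, 7, 14, 7, 13]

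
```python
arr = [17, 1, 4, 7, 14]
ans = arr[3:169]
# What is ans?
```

arr has length 5. The slice arr[3:169] selects indices [3, 4] (3->7, 4->14), giving [7, 14].

[7, 14]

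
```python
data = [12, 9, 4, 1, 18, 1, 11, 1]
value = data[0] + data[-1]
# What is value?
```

data has length 8. data[0] = 12.
data has length 8. Negative index -1 maps to positive index 8 + (-1) = 7. data[7] = 1.
Sum: 12 + 1 = 13.

13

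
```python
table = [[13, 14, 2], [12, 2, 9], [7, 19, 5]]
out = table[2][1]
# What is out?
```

table[2] = [7, 19, 5]. Taking column 1 of that row yields 19.

19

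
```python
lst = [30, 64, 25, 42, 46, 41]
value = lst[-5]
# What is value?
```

lst has length 6. Negative index -5 maps to positive index 6 + (-5) = 1. lst[1] = 64.

64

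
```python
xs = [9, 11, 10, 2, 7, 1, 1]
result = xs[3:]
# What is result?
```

xs has length 7. The slice xs[3:] selects indices [3, 4, 5, 6] (3->2, 4->7, 5->1, 6->1), giving [2, 7, 1, 1].

[2, 7, 1, 1]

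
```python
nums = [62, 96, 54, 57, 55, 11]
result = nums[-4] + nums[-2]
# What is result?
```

nums has length 6. Negative index -4 maps to positive index 6 + (-4) = 2. nums[2] = 54.
nums has length 6. Negative index -2 maps to positive index 6 + (-2) = 4. nums[4] = 55.
Sum: 54 + 55 = 109.

109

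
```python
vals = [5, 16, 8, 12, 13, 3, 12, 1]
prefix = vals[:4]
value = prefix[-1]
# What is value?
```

vals has length 8. The slice vals[:4] selects indices [0, 1, 2, 3] (0->5, 1->16, 2->8, 3->12), giving [5, 16, 8, 12]. So prefix = [5, 16, 8, 12]. Then prefix[-1] = 12.

12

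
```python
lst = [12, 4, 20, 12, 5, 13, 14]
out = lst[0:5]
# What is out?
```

lst has length 7. The slice lst[0:5] selects indices [0, 1, 2, 3, 4] (0->12, 1->4, 2->20, 3->12, 4->5), giving [12, 4, 20, 12, 5].

[12, 4, 20, 12, 5]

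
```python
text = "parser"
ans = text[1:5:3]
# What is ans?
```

text has length 6. The slice text[1:5:3] selects indices [1, 4] (1->'a', 4->'e'), giving 'ae'.

'ae'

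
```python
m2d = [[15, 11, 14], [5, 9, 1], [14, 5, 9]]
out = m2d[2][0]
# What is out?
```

m2d[2] = [14, 5, 9]. Taking column 0 of that row yields 14.

14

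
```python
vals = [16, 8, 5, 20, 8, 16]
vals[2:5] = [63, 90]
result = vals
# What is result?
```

vals starts as [16, 8, 5, 20, 8, 16] (length 6). The slice vals[2:5] covers indices [2, 3, 4] with values [5, 20, 8]. Replacing that slice with [63, 90] (different length) produces [16, 8, 63, 90, 16].

[16, 8, 63, 90, 16]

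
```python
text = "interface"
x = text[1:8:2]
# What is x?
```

text has length 9. The slice text[1:8:2] selects indices [1, 3, 5, 7] (1->'n', 3->'e', 5->'f', 7->'c'), giving 'nefc'.

'nefc'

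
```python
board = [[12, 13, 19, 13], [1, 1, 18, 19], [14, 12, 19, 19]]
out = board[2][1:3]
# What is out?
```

board[2] = [14, 12, 19, 19]. board[2] has length 4. The slice board[2][1:3] selects indices [1, 2] (1->12, 2->19), giving [12, 19].

[12, 19]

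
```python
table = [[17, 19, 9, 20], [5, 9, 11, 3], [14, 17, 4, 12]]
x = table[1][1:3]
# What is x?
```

table[1] = [5, 9, 11, 3]. table[1] has length 4. The slice table[1][1:3] selects indices [1, 2] (1->9, 2->11), giving [9, 11].

[9, 11]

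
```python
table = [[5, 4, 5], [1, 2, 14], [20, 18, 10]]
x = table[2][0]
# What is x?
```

table[2] = [20, 18, 10]. Taking column 0 of that row yields 20.

20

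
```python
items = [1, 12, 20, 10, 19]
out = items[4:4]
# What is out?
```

items has length 5. The slice items[4:4] resolves to an empty index range, so the result is [].

[]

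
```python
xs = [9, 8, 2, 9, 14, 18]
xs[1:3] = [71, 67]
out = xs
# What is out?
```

xs starts as [9, 8, 2, 9, 14, 18] (length 6). The slice xs[1:3] covers indices [1, 2] with values [8, 2]. Replacing that slice with [71, 67] (same length) produces [9, 71, 67, 9, 14, 18].

[9, 71, 67, 9, 14, 18]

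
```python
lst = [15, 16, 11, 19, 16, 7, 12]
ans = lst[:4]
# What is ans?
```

lst has length 7. The slice lst[:4] selects indices [0, 1, 2, 3] (0->15, 1->16, 2->11, 3->19), giving [15, 16, 11, 19].

[15, 16, 11, 19]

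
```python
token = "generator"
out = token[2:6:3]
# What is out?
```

token has length 9. The slice token[2:6:3] selects indices [2, 5] (2->'n', 5->'a'), giving 'na'.

'na'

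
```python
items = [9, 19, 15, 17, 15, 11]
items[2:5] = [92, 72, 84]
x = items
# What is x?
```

items starts as [9, 19, 15, 17, 15, 11] (length 6). The slice items[2:5] covers indices [2, 3, 4] with values [15, 17, 15]. Replacing that slice with [92, 72, 84] (same length) produces [9, 19, 92, 72, 84, 11].

[9, 19, 92, 72, 84, 11]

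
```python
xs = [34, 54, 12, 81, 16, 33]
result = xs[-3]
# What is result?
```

xs has length 6. Negative index -3 maps to positive index 6 + (-3) = 3. xs[3] = 81.

81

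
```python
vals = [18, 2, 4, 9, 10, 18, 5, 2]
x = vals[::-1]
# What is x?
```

vals has length 8. The slice vals[::-1] selects indices [7, 6, 5, 4, 3, 2, 1, 0] (7->2, 6->5, 5->18, 4->10, 3->9, 2->4, 1->2, 0->18), giving [2, 5, 18, 10, 9, 4, 2, 18].

[2, 5, 18, 10, 9, 4, 2, 18]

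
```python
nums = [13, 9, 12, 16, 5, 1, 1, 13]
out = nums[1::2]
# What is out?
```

nums has length 8. The slice nums[1::2] selects indices [1, 3, 5, 7] (1->9, 3->16, 5->1, 7->13), giving [9, 16, 1, 13].

[9, 16, 1, 13]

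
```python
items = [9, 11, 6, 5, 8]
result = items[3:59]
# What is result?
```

items has length 5. The slice items[3:59] selects indices [3, 4] (3->5, 4->8), giving [5, 8].

[5, 8]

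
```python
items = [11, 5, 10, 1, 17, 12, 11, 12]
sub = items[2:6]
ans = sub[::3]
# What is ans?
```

items has length 8. The slice items[2:6] selects indices [2, 3, 4, 5] (2->10, 3->1, 4->17, 5->12), giving [10, 1, 17, 12]. So sub = [10, 1, 17, 12]. sub has length 4. The slice sub[::3] selects indices [0, 3] (0->10, 3->12), giving [10, 12].

[10, 12]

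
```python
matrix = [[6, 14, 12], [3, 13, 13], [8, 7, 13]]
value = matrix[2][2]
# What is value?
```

matrix[2] = [8, 7, 13]. Taking column 2 of that row yields 13.

13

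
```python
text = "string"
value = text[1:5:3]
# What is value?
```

text has length 6. The slice text[1:5:3] selects indices [1, 4] (1->'t', 4->'n'), giving 'tn'.

'tn'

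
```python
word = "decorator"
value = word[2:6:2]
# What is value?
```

word has length 9. The slice word[2:6:2] selects indices [2, 4] (2->'c', 4->'r'), giving 'cr'.

'cr'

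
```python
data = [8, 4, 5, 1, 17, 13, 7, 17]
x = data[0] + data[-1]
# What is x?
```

data has length 8. data[0] = 8.
data has length 8. Negative index -1 maps to positive index 8 + (-1) = 7. data[7] = 17.
Sum: 8 + 17 = 25.

25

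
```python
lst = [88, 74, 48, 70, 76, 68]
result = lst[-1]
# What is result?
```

lst has length 6. Negative index -1 maps to positive index 6 + (-1) = 5. lst[5] = 68.

68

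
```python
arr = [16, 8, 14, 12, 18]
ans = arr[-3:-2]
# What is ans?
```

arr has length 5. The slice arr[-3:-2] selects indices [2] (2->14), giving [14].

[14]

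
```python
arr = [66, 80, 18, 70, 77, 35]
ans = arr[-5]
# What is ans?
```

arr has length 6. Negative index -5 maps to positive index 6 + (-5) = 1. arr[1] = 80.

80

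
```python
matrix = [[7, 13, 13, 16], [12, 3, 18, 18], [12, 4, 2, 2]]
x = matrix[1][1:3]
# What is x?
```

matrix[1] = [12, 3, 18, 18]. matrix[1] has length 4. The slice matrix[1][1:3] selects indices [1, 2] (1->3, 2->18), giving [3, 18].

[3, 18]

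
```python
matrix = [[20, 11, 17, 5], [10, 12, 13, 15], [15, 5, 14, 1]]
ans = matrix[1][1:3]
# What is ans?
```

matrix[1] = [10, 12, 13, 15]. matrix[1] has length 4. The slice matrix[1][1:3] selects indices [1, 2] (1->12, 2->13), giving [12, 13].

[12, 13]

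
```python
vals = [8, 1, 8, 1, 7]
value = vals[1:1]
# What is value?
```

vals has length 5. The slice vals[1:1] resolves to an empty index range, so the result is [].

[]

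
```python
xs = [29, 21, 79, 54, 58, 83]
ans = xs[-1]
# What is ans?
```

xs has length 6. Negative index -1 maps to positive index 6 + (-1) = 5. xs[5] = 83.

83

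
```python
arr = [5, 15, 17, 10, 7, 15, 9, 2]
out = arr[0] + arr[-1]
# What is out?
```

arr has length 8. arr[0] = 5.
arr has length 8. Negative index -1 maps to positive index 8 + (-1) = 7. arr[7] = 2.
Sum: 5 + 2 = 7.

7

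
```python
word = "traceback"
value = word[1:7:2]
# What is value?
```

word has length 9. The slice word[1:7:2] selects indices [1, 3, 5] (1->'r', 3->'c', 5->'b'), giving 'rcb'.

'rcb'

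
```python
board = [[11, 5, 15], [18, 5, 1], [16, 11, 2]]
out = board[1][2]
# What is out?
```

board[1] = [18, 5, 1]. Taking column 2 of that row yields 1.

1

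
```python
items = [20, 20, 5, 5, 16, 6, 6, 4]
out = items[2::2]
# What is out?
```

items has length 8. The slice items[2::2] selects indices [2, 4, 6] (2->5, 4->16, 6->6), giving [5, 16, 6].

[5, 16, 6]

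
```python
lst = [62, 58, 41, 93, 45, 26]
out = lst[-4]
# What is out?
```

lst has length 6. Negative index -4 maps to positive index 6 + (-4) = 2. lst[2] = 41.

41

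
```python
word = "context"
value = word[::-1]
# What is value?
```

word has length 7. The slice word[::-1] selects indices [6, 5, 4, 3, 2, 1, 0] (6->'t', 5->'x', 4->'e', 3->'t', 2->'n', 1->'o', 0->'c'), giving 'txetnoc'.

'txetnoc'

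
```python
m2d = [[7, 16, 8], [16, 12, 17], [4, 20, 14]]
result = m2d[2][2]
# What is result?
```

m2d[2] = [4, 20, 14]. Taking column 2 of that row yields 14.

14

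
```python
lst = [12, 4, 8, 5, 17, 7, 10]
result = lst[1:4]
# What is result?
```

lst has length 7. The slice lst[1:4] selects indices [1, 2, 3] (1->4, 2->8, 3->5), giving [4, 8, 5].

[4, 8, 5]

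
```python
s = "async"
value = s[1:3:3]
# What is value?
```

s has length 5. The slice s[1:3:3] selects indices [1] (1->'s'), giving 's'.

's'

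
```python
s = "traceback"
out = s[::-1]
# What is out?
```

s has length 9. The slice s[::-1] selects indices [8, 7, 6, 5, 4, 3, 2, 1, 0] (8->'k', 7->'c', 6->'a', 5->'b', 4->'e', 3->'c', 2->'a', 1->'r', 0->'t'), giving 'kcabecart'.

'kcabecart'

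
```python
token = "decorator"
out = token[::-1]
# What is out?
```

token has length 9. The slice token[::-1] selects indices [8, 7, 6, 5, 4, 3, 2, 1, 0] (8->'r', 7->'o', 6->'t', 5->'a', 4->'r', 3->'o', 2->'c', 1->'e', 0->'d'), giving 'rotaroced'.

'rotaroced'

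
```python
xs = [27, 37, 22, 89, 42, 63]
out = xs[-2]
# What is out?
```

xs has length 6. Negative index -2 maps to positive index 6 + (-2) = 4. xs[4] = 42.

42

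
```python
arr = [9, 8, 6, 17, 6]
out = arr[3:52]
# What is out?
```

arr has length 5. The slice arr[3:52] selects indices [3, 4] (3->17, 4->6), giving [17, 6].

[17, 6]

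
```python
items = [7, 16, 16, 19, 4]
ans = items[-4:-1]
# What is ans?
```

items has length 5. The slice items[-4:-1] selects indices [1, 2, 3] (1->16, 2->16, 3->19), giving [16, 16, 19].

[16, 16, 19]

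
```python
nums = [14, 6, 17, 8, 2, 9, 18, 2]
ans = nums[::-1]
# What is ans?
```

nums has length 8. The slice nums[::-1] selects indices [7, 6, 5, 4, 3, 2, 1, 0] (7->2, 6->18, 5->9, 4->2, 3->8, 2->17, 1->6, 0->14), giving [2, 18, 9, 2, 8, 17, 6, 14].

[2, 18, 9, 2, 8, 17, 6, 14]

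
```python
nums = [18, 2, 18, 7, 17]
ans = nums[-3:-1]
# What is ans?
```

nums has length 5. The slice nums[-3:-1] selects indices [2, 3] (2->18, 3->7), giving [18, 7].

[18, 7]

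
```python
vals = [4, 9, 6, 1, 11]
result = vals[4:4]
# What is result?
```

vals has length 5. The slice vals[4:4] resolves to an empty index range, so the result is [].

[]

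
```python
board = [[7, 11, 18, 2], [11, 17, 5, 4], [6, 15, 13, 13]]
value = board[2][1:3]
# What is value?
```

board[2] = [6, 15, 13, 13]. board[2] has length 4. The slice board[2][1:3] selects indices [1, 2] (1->15, 2->13), giving [15, 13].

[15, 13]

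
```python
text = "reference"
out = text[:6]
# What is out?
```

text has length 9. The slice text[:6] selects indices [0, 1, 2, 3, 4, 5] (0->'r', 1->'e', 2->'f', 3->'e', 4->'r', 5->'e'), giving 'refere'.

'refere'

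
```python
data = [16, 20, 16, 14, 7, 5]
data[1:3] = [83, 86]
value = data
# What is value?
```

data starts as [16, 20, 16, 14, 7, 5] (length 6). The slice data[1:3] covers indices [1, 2] with values [20, 16]. Replacing that slice with [83, 86] (same length) produces [16, 83, 86, 14, 7, 5].

[16, 83, 86, 14, 7, 5]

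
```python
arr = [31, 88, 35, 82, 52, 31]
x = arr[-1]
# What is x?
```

arr has length 6. Negative index -1 maps to positive index 6 + (-1) = 5. arr[5] = 31.

31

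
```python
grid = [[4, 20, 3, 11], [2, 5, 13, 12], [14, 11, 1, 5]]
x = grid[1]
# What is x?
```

grid has 3 rows. Row 1 is [2, 5, 13, 12].

[2, 5, 13, 12]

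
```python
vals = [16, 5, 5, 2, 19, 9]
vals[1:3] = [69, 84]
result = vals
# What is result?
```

vals starts as [16, 5, 5, 2, 19, 9] (length 6). The slice vals[1:3] covers indices [1, 2] with values [5, 5]. Replacing that slice with [69, 84] (same length) produces [16, 69, 84, 2, 19, 9].

[16, 69, 84, 2, 19, 9]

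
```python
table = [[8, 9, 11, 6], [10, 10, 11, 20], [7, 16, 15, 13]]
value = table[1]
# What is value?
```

table has 3 rows. Row 1 is [10, 10, 11, 20].

[10, 10, 11, 20]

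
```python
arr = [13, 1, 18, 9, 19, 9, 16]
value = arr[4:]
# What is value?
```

arr has length 7. The slice arr[4:] selects indices [4, 5, 6] (4->19, 5->9, 6->16), giving [19, 9, 16].

[19, 9, 16]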